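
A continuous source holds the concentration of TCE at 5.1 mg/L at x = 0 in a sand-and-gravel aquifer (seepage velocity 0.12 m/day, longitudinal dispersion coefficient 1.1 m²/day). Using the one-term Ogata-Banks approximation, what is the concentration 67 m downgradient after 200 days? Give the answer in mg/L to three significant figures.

0.103 mg/L

For a continuous step input, C/C₀ ≈ ½·erfc((x−vt)/(2√(Dt))).
vt = 0.12 × 200 = 24 m and 2√(Dt) = 2√(1.1 × 200) = 29.66 m.
Argument (x−vt)/(2√(Dt)) = (67 − 24)/29.66 = 1.450; ½·erfc(1.450) = 0.02015.
C = 5.1 × 0.02015 = 0.103 mg/L.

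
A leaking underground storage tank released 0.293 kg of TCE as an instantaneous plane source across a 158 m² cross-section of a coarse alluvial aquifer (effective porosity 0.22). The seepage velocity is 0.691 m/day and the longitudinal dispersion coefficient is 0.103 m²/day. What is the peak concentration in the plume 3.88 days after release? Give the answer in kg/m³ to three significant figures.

The peak of an instantaneous 1D plume sits at x = vt; there the Gaussian factor is 1 and C_max = M/(n_e·A·√(4πDt)), where n_e·A is the pore area the mass is dissolved in.
√(4πDt) = √(4π × 0.103 × 3.88) = 2.241 m, so C_max = 0.293/(0.22 × 158 × 2.241) = 0.00376 kg/m³.

0.00376 kg/m³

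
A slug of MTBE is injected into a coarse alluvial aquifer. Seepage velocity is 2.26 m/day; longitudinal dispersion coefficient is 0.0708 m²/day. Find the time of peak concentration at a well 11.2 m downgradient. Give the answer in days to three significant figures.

4.94 days

For the 1D instantaneous-source solution, setting ∂C/∂t = 0 at fixed x gives v²t² + 2Dt − x² = 0, so t = (√(D² + v²x²) − D)/v².
√(D² + v²x²) = √(0.0708² + 2.26² × 11.2²) = 25.31; v² = 5.1076.
t = (25.31 − 0.0708)/5.1076 = 4.94 days (vs. the pure-advection estimate x/v = 4.96 d).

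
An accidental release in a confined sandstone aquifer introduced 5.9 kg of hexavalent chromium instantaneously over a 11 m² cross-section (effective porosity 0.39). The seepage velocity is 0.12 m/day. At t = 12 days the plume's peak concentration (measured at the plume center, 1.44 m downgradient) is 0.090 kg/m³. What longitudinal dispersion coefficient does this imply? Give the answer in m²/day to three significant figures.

1.55 m²/day

At the plume center C_max = M/(n_e·A·√(4πDt)), so D = M²/(4πt·(n_e·A·C_max)²).
n_e·A·C_max = 0.39 × 11 × 0.090 = 0.3861 kg/m.
D = 5.9²/(4π × 12 × 0.3861²) = 1.55 m²/day.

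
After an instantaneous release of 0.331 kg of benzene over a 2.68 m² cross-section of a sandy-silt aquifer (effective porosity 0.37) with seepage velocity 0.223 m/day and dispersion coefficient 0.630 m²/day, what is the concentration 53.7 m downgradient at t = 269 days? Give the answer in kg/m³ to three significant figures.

0.00682 kg/m³

For an instantaneous plane source, C(x,t) = M/(n_e·A·√(4πDt)) · exp(−(x−vt)²/(4Dt)), with n_e·A the pore (flow) area.
Plume center vt = 0.223 × 269 = 59.987 m, so the well at 53.7 m is 6.287 m upgradient of the peak.
√(4πDt) = 46.15 m, giving peak height M/(n_e·A·√(4πDt)) = 0.331/(0.37 × 2.68 × 46.15) = 0.007233 kg/m³.
(x−vt)²/(4Dt) = (-6.287)²/(4 × 0.630 × 269) = 0.05831; exp(−0.05831) = 0.9434.
C = 0.007233 × 0.9434 = 0.00682 kg/m³.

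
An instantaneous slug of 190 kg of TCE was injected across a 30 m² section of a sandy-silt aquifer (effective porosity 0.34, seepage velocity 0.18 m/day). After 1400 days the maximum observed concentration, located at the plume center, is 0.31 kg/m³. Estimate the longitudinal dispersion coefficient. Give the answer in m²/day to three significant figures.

At the plume center C_max = M/(n_e·A·√(4πDt)), so D = M²/(4πt·(n_e·A·C_max)²).
n_e·A·C_max = 0.34 × 30 × 0.31 = 3.162 kg/m.
D = 190²/(4π × 1400 × 3.162²) = 0.205 m²/day.

0.205 m²/day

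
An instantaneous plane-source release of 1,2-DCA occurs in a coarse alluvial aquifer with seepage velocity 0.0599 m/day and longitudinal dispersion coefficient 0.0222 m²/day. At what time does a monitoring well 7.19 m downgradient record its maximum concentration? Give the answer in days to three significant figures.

114 days

For the 1D instantaneous-source solution, setting ∂C/∂t = 0 at fixed x gives v²t² + 2Dt − x² = 0, so t = (√(D² + v²x²) − D)/v².
√(D² + v²x²) = √(0.0222² + 0.0599² × 7.19²) = 0.4313; v² = 0.00358801.
t = (0.4313 − 0.0222)/0.00358801 = 114 days (vs. the pure-advection estimate x/v = 120 d).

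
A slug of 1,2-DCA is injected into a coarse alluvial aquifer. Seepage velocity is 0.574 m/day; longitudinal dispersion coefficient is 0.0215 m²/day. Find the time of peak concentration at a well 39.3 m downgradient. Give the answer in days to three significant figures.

For the 1D instantaneous-source solution, setting ∂C/∂t = 0 at fixed x gives v²t² + 2Dt − x² = 0, so t = (√(D² + v²x²) − D)/v².
√(D² + v²x²) = √(0.0215² + 0.574² × 39.3²) = 22.56; v² = 0.329476.
t = (22.56 − 0.0215)/0.329476 = 68.4 days (vs. the pure-advection estimate x/v = 68.5 d).

68.4 days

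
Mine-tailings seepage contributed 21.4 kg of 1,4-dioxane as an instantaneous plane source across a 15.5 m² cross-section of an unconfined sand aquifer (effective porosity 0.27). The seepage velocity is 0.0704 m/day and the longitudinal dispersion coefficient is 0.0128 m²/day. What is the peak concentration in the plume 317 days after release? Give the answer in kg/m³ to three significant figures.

The peak of an instantaneous 1D plume sits at x = vt; there the Gaussian factor is 1 and C_max = M/(n_e·A·√(4πDt)), where n_e·A is the pore area the mass is dissolved in.
√(4πDt) = √(4π × 0.0128 × 317) = 7.141 m, so C_max = 21.4/(0.27 × 15.5 × 7.141) = 0.716 kg/m³.

0.716 kg/m³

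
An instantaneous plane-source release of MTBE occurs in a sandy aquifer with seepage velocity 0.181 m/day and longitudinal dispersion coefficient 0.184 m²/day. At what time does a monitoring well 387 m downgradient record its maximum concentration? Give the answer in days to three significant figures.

2130 days

For the 1D instantaneous-source solution, setting ∂C/∂t = 0 at fixed x gives v²t² + 2Dt − x² = 0, so t = (√(D² + v²x²) − D)/v².
√(D² + v²x²) = √(0.184² + 0.181² × 387²) = 70.05; v² = 0.032761.
t = (70.05 − 0.184)/0.032761 = 2130 days (vs. the pure-advection estimate x/v = 2140 d).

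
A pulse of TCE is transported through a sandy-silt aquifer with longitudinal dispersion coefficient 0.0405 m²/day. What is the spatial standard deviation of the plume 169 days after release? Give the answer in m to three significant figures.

3.70 m

Dispersive spreading gives a Gaussian with σ² = 2Dt; advection only shifts the center.
σ = √(2 × 0.0405 × 169) = 3.70 m.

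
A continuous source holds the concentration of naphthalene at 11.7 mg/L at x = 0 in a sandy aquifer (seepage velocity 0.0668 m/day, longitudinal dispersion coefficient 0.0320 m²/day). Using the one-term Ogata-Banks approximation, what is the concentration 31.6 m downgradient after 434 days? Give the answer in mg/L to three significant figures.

For a continuous step input, C/C₀ ≈ ½·erfc((x−vt)/(2√(Dt))).
vt = 0.0668 × 434 = 28.9912 m and 2√(Dt) = 2√(0.0320 × 434) = 7.453 m.
Argument (x−vt)/(2√(Dt)) = (31.6 − 28.9912)/7.453 = 0.3500; ½·erfc(0.3500) = 0.3103.
C = 11.7 × 0.3103 = 3.63 mg/L.

3.63 mg/L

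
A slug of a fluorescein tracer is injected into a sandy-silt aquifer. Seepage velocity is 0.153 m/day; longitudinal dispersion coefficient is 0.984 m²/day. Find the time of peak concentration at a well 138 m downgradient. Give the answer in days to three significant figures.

861 days

For the 1D instantaneous-source solution, setting ∂C/∂t = 0 at fixed x gives v²t² + 2Dt − x² = 0, so t = (√(D² + v²x²) − D)/v².
√(D² + v²x²) = √(0.984² + 0.153² × 138²) = 21.14; v² = 0.023409.
t = (21.14 − 0.984)/0.023409 = 861 days (vs. the pure-advection estimate x/v = 902 d).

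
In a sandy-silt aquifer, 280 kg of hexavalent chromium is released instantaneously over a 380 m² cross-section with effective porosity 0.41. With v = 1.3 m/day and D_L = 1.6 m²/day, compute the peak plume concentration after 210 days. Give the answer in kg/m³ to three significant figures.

0.0277 kg/m³

The peak of an instantaneous 1D plume sits at x = vt; there the Gaussian factor is 1 and C_max = M/(n_e·A·√(4πDt)), where n_e·A is the pore area the mass is dissolved in.
√(4πDt) = √(4π × 1.6 × 210) = 64.98 m, so C_max = 280/(0.41 × 380 × 64.98) = 0.0277 kg/m³.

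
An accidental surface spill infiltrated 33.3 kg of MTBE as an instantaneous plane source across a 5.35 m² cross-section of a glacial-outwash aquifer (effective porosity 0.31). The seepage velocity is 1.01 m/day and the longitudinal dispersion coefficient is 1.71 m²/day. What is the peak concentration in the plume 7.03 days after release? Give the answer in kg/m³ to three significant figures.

1.63 kg/m³

The peak of an instantaneous 1D plume sits at x = vt; there the Gaussian factor is 1 and C_max = M/(n_e·A·√(4πDt)), where n_e·A is the pore area the mass is dissolved in.
√(4πDt) = √(4π × 1.71 × 7.03) = 12.29 m, so C_max = 33.3/(0.31 × 5.35 × 12.29) = 1.63 kg/m³.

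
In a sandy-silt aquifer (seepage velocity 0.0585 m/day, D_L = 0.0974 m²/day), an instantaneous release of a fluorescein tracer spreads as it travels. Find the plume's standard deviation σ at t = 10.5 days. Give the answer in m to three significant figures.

1.43 m

Dispersive spreading gives a Gaussian with σ² = 2Dt; advection only shifts the center.
σ = √(2 × 0.0974 × 10.5) = 1.43 m.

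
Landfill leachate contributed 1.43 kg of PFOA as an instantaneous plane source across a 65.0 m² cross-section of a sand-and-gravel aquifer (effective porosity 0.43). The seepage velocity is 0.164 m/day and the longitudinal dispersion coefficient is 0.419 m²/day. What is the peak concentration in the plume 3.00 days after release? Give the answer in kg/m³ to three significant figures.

0.0129 kg/m³

The peak of an instantaneous 1D plume sits at x = vt; there the Gaussian factor is 1 and C_max = M/(n_e·A·√(4πDt)), where n_e·A is the pore area the mass is dissolved in.
√(4πDt) = √(4π × 0.419 × 3.00) = 3.974 m, so C_max = 1.43/(0.43 × 65.0 × 3.974) = 0.0129 kg/m³.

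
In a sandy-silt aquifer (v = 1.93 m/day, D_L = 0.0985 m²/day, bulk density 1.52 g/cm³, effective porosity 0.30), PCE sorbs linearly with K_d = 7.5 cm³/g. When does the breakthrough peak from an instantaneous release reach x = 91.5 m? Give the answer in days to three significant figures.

1850 days

Retardation factor R = 1 + ρ_b·K_d/n = 1 + 1.52 × 7.5/0.30 = 39.00.
Sorption retards both mechanisms: v_R = v/R = 0.04949 m/day, D_R = D/R = 0.002526 m²/day.
Peak time from v_R²t² + 2D_R t − x² = 0: t = (√(D_R² + v_R²x²) − D_R)/v_R².
√(D_R² + v_R²x²) = √(0.002526² + 0.04949² × 91.5²) = 4.528; v_R² = 0.002449.
t = (4.528 − 0.002526)/0.002449 = 1850 days.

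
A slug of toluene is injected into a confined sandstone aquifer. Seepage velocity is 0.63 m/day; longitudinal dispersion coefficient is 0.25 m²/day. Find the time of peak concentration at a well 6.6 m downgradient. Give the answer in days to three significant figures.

9.87 days

For the 1D instantaneous-source solution, setting ∂C/∂t = 0 at fixed x gives v²t² + 2Dt − x² = 0, so t = (√(D² + v²x²) − D)/v².
√(D² + v²x²) = √(0.25² + 0.63² × 6.6²) = 4.166; v² = 0.3969.
t = (4.166 − 0.25)/0.3969 = 9.87 days (vs. the pure-advection estimate x/v = 10.5 d).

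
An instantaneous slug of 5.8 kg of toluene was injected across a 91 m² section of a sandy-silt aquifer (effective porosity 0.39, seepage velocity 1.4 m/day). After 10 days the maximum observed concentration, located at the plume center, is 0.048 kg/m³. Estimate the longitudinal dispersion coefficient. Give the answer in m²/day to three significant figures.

0.0922 m²/day

At the plume center C_max = M/(n_e·A·√(4πDt)), so D = M²/(4πt·(n_e·A·C_max)²).
n_e·A·C_max = 0.39 × 91 × 0.048 = 1.704 kg/m.
D = 5.8²/(4π × 10 × 1.704²) = 0.0922 m²/day.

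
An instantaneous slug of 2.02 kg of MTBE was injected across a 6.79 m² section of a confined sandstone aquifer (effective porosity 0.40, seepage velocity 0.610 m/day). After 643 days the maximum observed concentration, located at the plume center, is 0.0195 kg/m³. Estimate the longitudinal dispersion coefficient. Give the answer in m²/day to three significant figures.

At the plume center C_max = M/(n_e·A·√(4πDt)), so D = M²/(4πt·(n_e·A·C_max)²).
n_e·A·C_max = 0.40 × 6.79 × 0.0195 = 0.05296 kg/m.
D = 2.02²/(4π × 643 × 0.05296²) = 0.180 m²/day.

0.180 m²/day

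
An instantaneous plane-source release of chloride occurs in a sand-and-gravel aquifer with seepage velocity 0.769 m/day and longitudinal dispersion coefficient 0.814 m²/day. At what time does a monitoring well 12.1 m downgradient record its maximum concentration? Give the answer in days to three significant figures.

14.4 days

For the 1D instantaneous-source solution, setting ∂C/∂t = 0 at fixed x gives v²t² + 2Dt − x² = 0, so t = (√(D² + v²x²) − D)/v².
√(D² + v²x²) = √(0.814² + 0.769² × 12.1²) = 9.340; v² = 0.591361.
t = (9.340 − 0.814)/0.591361 = 14.4 days (vs. the pure-advection estimate x/v = 15.7 d).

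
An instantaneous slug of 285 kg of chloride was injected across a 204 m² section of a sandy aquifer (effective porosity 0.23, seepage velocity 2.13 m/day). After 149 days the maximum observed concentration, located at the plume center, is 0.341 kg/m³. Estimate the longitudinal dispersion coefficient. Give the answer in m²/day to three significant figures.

At the plume center C_max = M/(n_e·A·√(4πDt)), so D = M²/(4πt·(n_e·A·C_max)²).
n_e·A·C_max = 0.23 × 204 × 0.341 = 16.00 kg/m.
D = 285²/(4π × 149 × 16.00²) = 0.169 m²/day.

0.169 m²/day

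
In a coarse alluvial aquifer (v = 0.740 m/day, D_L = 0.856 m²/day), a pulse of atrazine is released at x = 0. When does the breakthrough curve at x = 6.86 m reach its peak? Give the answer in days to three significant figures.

For the 1D instantaneous-source solution, setting ∂C/∂t = 0 at fixed x gives v²t² + 2Dt − x² = 0, so t = (√(D² + v²x²) − D)/v².
√(D² + v²x²) = √(0.856² + 0.740² × 6.86²) = 5.148; v² = 0.5476.
t = (5.148 − 0.856)/0.5476 = 7.84 days (vs. the pure-advection estimate x/v = 9.27 d).

7.84 days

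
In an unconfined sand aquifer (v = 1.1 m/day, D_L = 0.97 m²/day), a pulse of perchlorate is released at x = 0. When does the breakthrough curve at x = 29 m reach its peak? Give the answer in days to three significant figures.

For the 1D instantaneous-source solution, setting ∂C/∂t = 0 at fixed x gives v²t² + 2Dt − x² = 0, so t = (√(D² + v²x²) − D)/v².
√(D² + v²x²) = √(0.97² + 1.1² × 29²) = 31.91; v² = 1.21.
t = (31.91 − 0.97)/1.21 = 25.6 days (vs. the pure-advection estimate x/v = 26.4 d).

25.6 days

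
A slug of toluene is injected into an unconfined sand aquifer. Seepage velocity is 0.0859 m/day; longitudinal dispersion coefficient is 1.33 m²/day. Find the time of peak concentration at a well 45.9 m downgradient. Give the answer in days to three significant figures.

384 days

For the 1D instantaneous-source solution, setting ∂C/∂t = 0 at fixed x gives v²t² + 2Dt − x² = 0, so t = (√(D² + v²x²) − D)/v².
√(D² + v²x²) = √(1.33² + 0.0859² × 45.9²) = 4.161; v² = 0.00737881.
t = (4.161 − 1.33)/0.00737881 = 384 days (vs. the pure-advection estimate x/v = 534 d).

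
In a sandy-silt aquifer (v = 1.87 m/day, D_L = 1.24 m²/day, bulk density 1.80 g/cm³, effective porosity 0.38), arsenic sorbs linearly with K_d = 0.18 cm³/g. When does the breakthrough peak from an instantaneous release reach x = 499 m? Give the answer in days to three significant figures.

Retardation factor R = 1 + ρ_b·K_d/n = 1 + 1.80 × 0.18/0.38 = 1.853.
Sorption retards both mechanisms: v_R = v/R = 1.009 m/day, D_R = D/R = 0.6692 m²/day.
Peak time from v_R²t² + 2D_R t − x² = 0: t = (√(D_R² + v_R²x²) − D_R)/v_R².
√(D_R² + v_R²x²) = √(0.6692² + 1.009² × 499²) = 503.5; v_R² = 1.018.
t = (503.5 − 0.6692)/1.018 = 494 days.

494 days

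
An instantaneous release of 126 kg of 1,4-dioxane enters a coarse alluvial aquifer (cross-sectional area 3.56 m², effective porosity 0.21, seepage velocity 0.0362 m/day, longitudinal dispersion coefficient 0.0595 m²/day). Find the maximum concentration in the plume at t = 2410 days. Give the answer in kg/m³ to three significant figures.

The peak of an instantaneous 1D plume sits at x = vt; there the Gaussian factor is 1 and C_max = M/(n_e·A·√(4πDt)), where n_e·A is the pore area the mass is dissolved in.
√(4πDt) = √(4π × 0.0595 × 2410) = 42.45 m, so C_max = 126/(0.21 × 3.56 × 42.45) = 3.97 kg/m³.

3.97 kg/m³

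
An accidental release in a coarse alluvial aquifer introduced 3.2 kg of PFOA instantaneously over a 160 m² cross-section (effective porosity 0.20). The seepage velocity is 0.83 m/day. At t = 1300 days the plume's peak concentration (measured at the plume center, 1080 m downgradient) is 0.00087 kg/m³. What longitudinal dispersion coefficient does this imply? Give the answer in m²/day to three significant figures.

0.809 m²/day

At the plume center C_max = M/(n_e·A·√(4πDt)), so D = M²/(4πt·(n_e·A·C_max)²).
n_e·A·C_max = 0.20 × 160 × 0.00087 = 0.02784 kg/m.
D = 3.2²/(4π × 1300 × 0.02784²) = 0.809 m²/day.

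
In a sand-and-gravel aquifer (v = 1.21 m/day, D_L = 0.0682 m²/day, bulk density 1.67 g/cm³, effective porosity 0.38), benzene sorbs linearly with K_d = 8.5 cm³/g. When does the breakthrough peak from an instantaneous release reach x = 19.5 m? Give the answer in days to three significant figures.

616 days

Retardation factor R = 1 + ρ_b·K_d/n = 1 + 1.67 × 8.5/0.38 = 38.36.
Sorption retards both mechanisms: v_R = v/R = 0.03154 m/day, D_R = D/R = 0.001778 m²/day.
Peak time from v_R²t² + 2D_R t − x² = 0: t = (√(D_R² + v_R²x²) − D_R)/v_R².
√(D_R² + v_R²x²) = √(0.001778² + 0.03154² × 19.5²) = 0.6150; v_R² = 0.0009948.
t = (0.6150 − 0.001778)/0.0009948 = 616 days.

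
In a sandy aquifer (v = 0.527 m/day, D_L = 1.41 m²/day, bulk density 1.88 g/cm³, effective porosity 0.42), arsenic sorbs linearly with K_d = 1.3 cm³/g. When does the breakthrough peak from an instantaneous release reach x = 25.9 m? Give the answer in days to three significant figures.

302 days

Retardation factor R = 1 + ρ_b·K_d/n = 1 + 1.88 × 1.3/0.42 = 6.819.
Sorption retards both mechanisms: v_R = v/R = 0.07728 m/day, D_R = D/R = 0.2068 m²/day.
Peak time from v_R²t² + 2D_R t − x² = 0: t = (√(D_R² + v_R²x²) − D_R)/v_R².
√(D_R² + v_R²x²) = √(0.2068² + 0.07728² × 25.9²) = 2.012; v_R² = 0.005972.
t = (2.012 − 0.2068)/0.005972 = 302 days.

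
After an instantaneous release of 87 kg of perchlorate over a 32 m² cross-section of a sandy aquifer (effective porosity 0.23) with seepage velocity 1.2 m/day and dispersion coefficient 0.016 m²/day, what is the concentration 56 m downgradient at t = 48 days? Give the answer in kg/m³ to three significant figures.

For an instantaneous plane source, C(x,t) = M/(n_e·A·√(4πDt)) · exp(−(x−vt)²/(4Dt)), with n_e·A the pore (flow) area.
Plume center vt = 1.2 × 48 = 57.6 m, so the well at 56 m is 1.6 m upgradient of the peak.
√(4πDt) = 3.107 m, giving peak height M/(n_e·A·√(4πDt)) = 87/(0.23 × 32 × 3.107) = 3.805 kg/m³.
(x−vt)²/(4Dt) = (-1.6)²/(4 × 0.016 × 48) = 0.8333; exp(−0.8333) = 0.4346.
C = 3.805 × 0.4346 = 1.65 kg/m³.

1.65 kg/m³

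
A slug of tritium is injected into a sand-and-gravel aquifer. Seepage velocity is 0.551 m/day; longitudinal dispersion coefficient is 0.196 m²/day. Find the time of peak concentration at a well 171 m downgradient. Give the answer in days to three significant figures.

For the 1D instantaneous-source solution, setting ∂C/∂t = 0 at fixed x gives v²t² + 2Dt − x² = 0, so t = (√(D² + v²x²) − D)/v².
√(D² + v²x²) = √(0.196² + 0.551² × 171²) = 94.22; v² = 0.303601.
t = (94.22 − 0.196)/0.303601 = 310 days (vs. the pure-advection estimate x/v = 310 d).

310 days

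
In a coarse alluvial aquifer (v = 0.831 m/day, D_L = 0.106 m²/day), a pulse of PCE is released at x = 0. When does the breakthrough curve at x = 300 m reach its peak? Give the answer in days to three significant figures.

For the 1D instantaneous-source solution, setting ∂C/∂t = 0 at fixed x gives v²t² + 2Dt − x² = 0, so t = (√(D² + v²x²) − D)/v².
√(D² + v²x²) = √(0.106² + 0.831² × 300²) = 249.3; v² = 0.690561.
t = (249.3 − 0.106)/0.690561 = 361 days (vs. the pure-advection estimate x/v = 361 d).

361 days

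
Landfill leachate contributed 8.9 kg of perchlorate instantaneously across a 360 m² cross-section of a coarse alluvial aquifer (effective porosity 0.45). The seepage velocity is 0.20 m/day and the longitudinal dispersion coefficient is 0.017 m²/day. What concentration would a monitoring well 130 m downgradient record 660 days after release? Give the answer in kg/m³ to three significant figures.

0.00423 kg/m³

For an instantaneous plane source, C(x,t) = M/(n_e·A·√(4πDt)) · exp(−(x−vt)²/(4Dt)), with n_e·A the pore (flow) area.
Plume center vt = 0.20 × 660 = 132 m, so the well at 130 m is 2 m upgradient of the peak.
√(4πDt) = 11.87 m, giving peak height M/(n_e·A·√(4πDt)) = 8.9/(0.45 × 360 × 11.87) = 0.004628 kg/m³.
(x−vt)²/(4Dt) = (-2)²/(4 × 0.017 × 660) = 0.08913; exp(−0.08913) = 0.9147.
C = 0.004628 × 0.9147 = 0.00423 kg/m³.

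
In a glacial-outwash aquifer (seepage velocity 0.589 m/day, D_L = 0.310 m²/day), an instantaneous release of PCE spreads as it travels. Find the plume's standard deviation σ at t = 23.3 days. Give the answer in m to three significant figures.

Dispersive spreading gives a Gaussian with σ² = 2Dt; advection only shifts the center.
σ = √(2 × 0.310 × 23.3) = 3.80 m.

3.80 m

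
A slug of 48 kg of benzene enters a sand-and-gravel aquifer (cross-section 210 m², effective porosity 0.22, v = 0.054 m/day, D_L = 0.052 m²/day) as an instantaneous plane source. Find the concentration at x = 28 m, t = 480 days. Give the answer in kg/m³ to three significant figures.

For an instantaneous plane source, C(x,t) = M/(n_e·A·√(4πDt)) · exp(−(x−vt)²/(4Dt)), with n_e·A the pore (flow) area.
Plume center vt = 0.054 × 480 = 25.92 m, so the well at 28 m is 2.08 m downgradient of the peak.
√(4πDt) = 17.71 m, giving peak height M/(n_e·A·√(4πDt)) = 48/(0.22 × 210 × 17.71) = 0.05867 kg/m³.
(x−vt)²/(4Dt) = (2.08)²/(4 × 0.052 × 480) = 0.04333; exp(−0.04333) = 0.9576.
C = 0.05867 × 0.9576 = 0.0562 kg/m³.

0.0562 kg/m³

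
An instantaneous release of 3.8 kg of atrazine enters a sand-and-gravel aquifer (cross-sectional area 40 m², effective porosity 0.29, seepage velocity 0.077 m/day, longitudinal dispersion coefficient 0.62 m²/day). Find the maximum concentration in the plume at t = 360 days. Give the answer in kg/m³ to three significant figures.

0.00619 kg/m³

The peak of an instantaneous 1D plume sits at x = vt; there the Gaussian factor is 1 and C_max = M/(n_e·A·√(4πDt)), where n_e·A is the pore area the mass is dissolved in.
√(4πDt) = √(4π × 0.62 × 360) = 52.96 m, so C_max = 3.8/(0.29 × 40 × 52.96) = 0.00619 kg/m³.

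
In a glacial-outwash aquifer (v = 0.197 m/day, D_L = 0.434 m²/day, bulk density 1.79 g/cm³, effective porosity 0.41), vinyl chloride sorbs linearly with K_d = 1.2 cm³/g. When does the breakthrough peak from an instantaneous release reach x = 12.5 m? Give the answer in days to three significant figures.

Retardation factor R = 1 + ρ_b·K_d/n = 1 + 1.79 × 1.2/0.41 = 6.239.
Sorption retards both mechanisms: v_R = v/R = 0.03158 m/day, D_R = D/R = 0.06956 m²/day.
Peak time from v_R²t² + 2D_R t − x² = 0: t = (√(D_R² + v_R²x²) − D_R)/v_R².
√(D_R² + v_R²x²) = √(0.06956² + 0.03158² × 12.5²) = 0.4008; v_R² = 0.0009973.
t = (0.4008 − 0.06956)/0.0009973 = 332 days.

332 days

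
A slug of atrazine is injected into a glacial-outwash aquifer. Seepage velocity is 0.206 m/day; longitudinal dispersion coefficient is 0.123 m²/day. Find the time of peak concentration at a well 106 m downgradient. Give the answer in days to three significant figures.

512 days

For the 1D instantaneous-source solution, setting ∂C/∂t = 0 at fixed x gives v²t² + 2Dt − x² = 0, so t = (√(D² + v²x²) − D)/v².
√(D² + v²x²) = √(0.123² + 0.206² × 106²) = 21.84; v² = 0.042436.
t = (21.84 − 0.123)/0.042436 = 512 days (vs. the pure-advection estimate x/v = 515 d).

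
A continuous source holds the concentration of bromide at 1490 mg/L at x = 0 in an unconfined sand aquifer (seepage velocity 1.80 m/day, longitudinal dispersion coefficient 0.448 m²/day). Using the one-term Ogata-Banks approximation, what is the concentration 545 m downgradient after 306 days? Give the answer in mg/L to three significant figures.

For a continuous step input, C/C₀ ≈ ½·erfc((x−vt)/(2√(Dt))).
vt = 1.80 × 306 = 550.8 m and 2√(Dt) = 2√(0.448 × 306) = 23.42 m.
Argument (x−vt)/(2√(Dt)) = (545 − 550.8)/23.42 = -0.2477; ½·erfc(-0.2477) = 0.6369.
C = 1490 × 0.6369 = 949 mg/L.

949 mg/L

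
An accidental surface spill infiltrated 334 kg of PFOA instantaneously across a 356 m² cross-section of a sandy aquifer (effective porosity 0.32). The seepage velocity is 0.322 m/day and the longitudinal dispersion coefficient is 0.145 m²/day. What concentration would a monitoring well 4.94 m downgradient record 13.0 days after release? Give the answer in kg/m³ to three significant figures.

0.559 kg/m³

For an instantaneous plane source, C(x,t) = M/(n_e·A·√(4πDt)) · exp(−(x−vt)²/(4Dt)), with n_e·A the pore (flow) area.
Plume center vt = 0.322 × 13.0 = 4.186 m, so the well at 4.94 m is 0.754 m downgradient of the peak.
√(4πDt) = 4.867 m, giving peak height M/(n_e·A·√(4πDt)) = 334/(0.32 × 356 × 4.867) = 0.6024 kg/m³.
(x−vt)²/(4Dt) = (0.754)²/(4 × 0.145 × 13.0) = 0.07540; exp(−0.07540) = 0.9274.
C = 0.6024 × 0.9274 = 0.559 kg/m³.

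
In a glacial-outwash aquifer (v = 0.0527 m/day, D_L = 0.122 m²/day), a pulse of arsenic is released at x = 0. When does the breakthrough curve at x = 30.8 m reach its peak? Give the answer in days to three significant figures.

For the 1D instantaneous-source solution, setting ∂C/∂t = 0 at fixed x gives v²t² + 2Dt − x² = 0, so t = (√(D² + v²x²) − D)/v².
√(D² + v²x²) = √(0.122² + 0.0527² × 30.8²) = 1.628; v² = 0.00277729.
t = (1.628 − 0.122)/0.00277729 = 542 days (vs. the pure-advection estimate x/v = 584 d).

542 days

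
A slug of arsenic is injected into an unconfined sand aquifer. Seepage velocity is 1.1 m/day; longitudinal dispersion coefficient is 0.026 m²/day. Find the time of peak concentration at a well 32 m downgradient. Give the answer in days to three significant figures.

29.1 days

For the 1D instantaneous-source solution, setting ∂C/∂t = 0 at fixed x gives v²t² + 2Dt − x² = 0, so t = (√(D² + v²x²) − D)/v².
√(D² + v²x²) = √(0.026² + 1.1² × 32²) = 35.20; v² = 1.21.
t = (35.20 − 0.026)/1.21 = 29.1 days (vs. the pure-advection estimate x/v = 29.1 d).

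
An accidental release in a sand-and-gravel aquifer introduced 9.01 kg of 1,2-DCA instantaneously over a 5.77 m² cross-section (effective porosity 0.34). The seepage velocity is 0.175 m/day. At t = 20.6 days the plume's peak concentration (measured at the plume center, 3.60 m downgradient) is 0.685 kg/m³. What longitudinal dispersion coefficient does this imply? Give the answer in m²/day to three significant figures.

0.174 m²/day

At the plume center C_max = M/(n_e·A·√(4πDt)), so D = M²/(4πt·(n_e·A·C_max)²).
n_e·A·C_max = 0.34 × 5.77 × 0.685 = 1.344 kg/m.
D = 9.01²/(4π × 20.6 × 1.344²) = 0.174 m²/day.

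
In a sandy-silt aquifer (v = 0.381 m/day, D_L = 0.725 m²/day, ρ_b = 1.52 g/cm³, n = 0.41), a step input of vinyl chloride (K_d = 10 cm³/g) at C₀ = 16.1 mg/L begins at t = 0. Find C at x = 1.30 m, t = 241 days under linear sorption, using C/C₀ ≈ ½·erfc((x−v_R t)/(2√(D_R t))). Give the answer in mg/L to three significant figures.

10.4 mg/L

Retardation factor R = 1 + ρ_b·K_d/n = 1 + 1.52 × 10/0.41 = 38.07.
Sorption retards both mechanisms: v_R = v/R = 0.01001 m/day, D_R = D/R = 0.01904 m²/day.
v_R·t = 0.01001 × 241 = 2.41241 m; 2√(D_R t) = 4.284 m; argument = (1.30 − 2.41241)/4.284 = -0.2597.
C = C₀ × ½·erfc(-0.2597) = 16.1 × 0.6433 = 10.4 mg/L.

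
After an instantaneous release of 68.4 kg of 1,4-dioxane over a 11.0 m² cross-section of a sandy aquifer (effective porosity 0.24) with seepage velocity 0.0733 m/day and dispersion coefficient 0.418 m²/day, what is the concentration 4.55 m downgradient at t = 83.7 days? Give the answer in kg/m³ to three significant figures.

For an instantaneous plane source, C(x,t) = M/(n_e·A·√(4πDt)) · exp(−(x−vt)²/(4Dt)), with n_e·A the pore (flow) area.
Plume center vt = 0.0733 × 83.7 = 6.13521 m, so the well at 4.55 m is 1.58521 m upgradient of the peak.
√(4πDt) = 20.97 m, giving peak height M/(n_e·A·√(4πDt)) = 68.4/(0.24 × 11.0 × 20.97) = 1.236 kg/m³.
(x−vt)²/(4Dt) = (-1.58521)²/(4 × 0.418 × 83.7) = 0.01796; exp(−0.01796) = 0.9822.
C = 1.236 × 0.9822 = 1.21 kg/m³.

1.21 kg/m³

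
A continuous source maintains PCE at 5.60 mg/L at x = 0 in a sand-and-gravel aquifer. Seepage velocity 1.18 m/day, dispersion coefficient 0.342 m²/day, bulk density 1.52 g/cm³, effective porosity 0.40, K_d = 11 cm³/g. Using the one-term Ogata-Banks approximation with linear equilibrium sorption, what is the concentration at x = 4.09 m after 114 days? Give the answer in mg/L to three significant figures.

1.35 mg/L

Retardation factor R = 1 + ρ_b·K_d/n = 1 + 1.52 × 11/0.40 = 42.80.
Sorption retards both mechanisms: v_R = v/R = 0.02757 m/day, D_R = D/R = 0.007991 m²/day.
v_R·t = 0.02757 × 114 = 3.14298 m; 2√(D_R t) = 1.909 m; argument = (4.09 − 3.14298)/1.909 = 0.4961.
C = C₀ × ½·erfc(0.4961) = 5.60 × 0.2415 = 1.35 mg/L.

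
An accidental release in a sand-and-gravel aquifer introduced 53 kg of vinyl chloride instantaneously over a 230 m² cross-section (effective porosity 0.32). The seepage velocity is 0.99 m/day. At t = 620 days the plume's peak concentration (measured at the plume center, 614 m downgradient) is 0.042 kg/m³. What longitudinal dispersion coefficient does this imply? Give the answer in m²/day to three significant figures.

0.0377 m²/day

At the plume center C_max = M/(n_e·A·√(4πDt)), so D = M²/(4πt·(n_e·A·C_max)²).
n_e·A·C_max = 0.32 × 230 × 0.042 = 3.091 kg/m.
D = 53²/(4π × 620 × 3.091²) = 0.0377 m²/day.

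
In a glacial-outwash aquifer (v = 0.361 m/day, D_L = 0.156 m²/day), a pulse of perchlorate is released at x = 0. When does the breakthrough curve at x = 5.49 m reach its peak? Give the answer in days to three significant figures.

14.1 days

For the 1D instantaneous-source solution, setting ∂C/∂t = 0 at fixed x gives v²t² + 2Dt − x² = 0, so t = (√(D² + v²x²) − D)/v².
√(D² + v²x²) = √(0.156² + 0.361² × 5.49²) = 1.988; v² = 0.130321.
t = (1.988 − 0.156)/0.130321 = 14.1 days (vs. the pure-advection estimate x/v = 15.2 d).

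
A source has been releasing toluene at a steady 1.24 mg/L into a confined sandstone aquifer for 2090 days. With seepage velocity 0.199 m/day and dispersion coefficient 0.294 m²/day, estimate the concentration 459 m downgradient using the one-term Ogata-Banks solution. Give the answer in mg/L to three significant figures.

For a continuous step input, C/C₀ ≈ ½·erfc((x−vt)/(2√(Dt))).
vt = 0.199 × 2090 = 415.91 m and 2√(Dt) = 2√(0.294 × 2090) = 49.58 m.
Argument (x−vt)/(2√(Dt)) = (459 − 415.91)/49.58 = 0.8691; ½·erfc(0.8691) = 0.1095.
C = 1.24 × 0.1095 = 0.136 mg/L.

0.136 mg/L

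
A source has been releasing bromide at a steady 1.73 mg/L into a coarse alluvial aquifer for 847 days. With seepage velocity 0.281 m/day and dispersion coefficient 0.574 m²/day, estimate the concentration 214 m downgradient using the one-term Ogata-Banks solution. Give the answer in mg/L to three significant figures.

1.35 mg/L

For a continuous step input, C/C₀ ≈ ½·erfc((x−vt)/(2√(Dt))).
vt = 0.281 × 847 = 238.007 m and 2√(Dt) = 2√(0.574 × 847) = 44.10 m.
Argument (x−vt)/(2√(Dt)) = (214 − 238.007)/44.10 = -0.5444; ½·erfc(-0.5444) = 0.7793.
C = 1.73 × 0.7793 = 1.35 mg/L.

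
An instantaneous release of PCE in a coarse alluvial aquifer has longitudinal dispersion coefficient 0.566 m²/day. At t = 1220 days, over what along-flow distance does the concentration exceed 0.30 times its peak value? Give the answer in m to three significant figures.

The plume is Gaussian with σ = √(2Dt) = √(2 × 0.566 × 1220) = 37.16 m.
C/C_peak = exp(−Δx²/(2σ²)) = 0.30 ⇒ Δx = σ·√(−2 ln 0.30) = 37.16 × 1.552 = 57.67 m.
Width = 2Δx = 115 m.

115 m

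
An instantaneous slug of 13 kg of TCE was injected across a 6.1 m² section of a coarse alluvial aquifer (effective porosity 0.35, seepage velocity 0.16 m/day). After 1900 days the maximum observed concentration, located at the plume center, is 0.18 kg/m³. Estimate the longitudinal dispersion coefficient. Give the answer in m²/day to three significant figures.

At the plume center C_max = M/(n_e·A·√(4πDt)), so D = M²/(4πt·(n_e·A·C_max)²).
n_e·A·C_max = 0.35 × 6.1 × 0.18 = 0.3843 kg/m.
D = 13²/(4π × 1900 × 0.3843²) = 0.0479 m²/day.

0.0479 m²/day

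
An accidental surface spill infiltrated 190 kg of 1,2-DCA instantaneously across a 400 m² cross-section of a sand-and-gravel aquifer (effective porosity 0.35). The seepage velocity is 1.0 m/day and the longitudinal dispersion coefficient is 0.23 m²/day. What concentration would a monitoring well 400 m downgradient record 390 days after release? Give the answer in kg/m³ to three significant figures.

For an instantaneous plane source, C(x,t) = M/(n_e·A·√(4πDt)) · exp(−(x−vt)²/(4Dt)), with n_e·A the pore (flow) area.
Plume center vt = 1.0 × 390 = 390 m, so the well at 400 m is 10 m downgradient of the peak.
√(4πDt) = 33.57 m, giving peak height M/(n_e·A·√(4πDt)) = 190/(0.35 × 400 × 33.57) = 0.04043 kg/m³.
(x−vt)²/(4Dt) = (10)²/(4 × 0.23 × 390) = 0.2787; exp(−0.2787) = 0.7568.
C = 0.04043 × 0.7568 = 0.0306 kg/m³.

0.0306 kg/m³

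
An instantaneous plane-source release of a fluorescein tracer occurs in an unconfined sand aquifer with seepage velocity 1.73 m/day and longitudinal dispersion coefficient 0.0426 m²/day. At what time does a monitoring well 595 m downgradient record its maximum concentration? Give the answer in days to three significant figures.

For the 1D instantaneous-source solution, setting ∂C/∂t = 0 at fixed x gives v²t² + 2Dt − x² = 0, so t = (√(D² + v²x²) − D)/v².
√(D² + v²x²) = √(0.0426² + 1.73² × 595²) = 1029; v² = 2.9929.
t = (1029 − 0.0426)/2.9929 = 344 days (vs. the pure-advection estimate x/v = 344 d).

344 days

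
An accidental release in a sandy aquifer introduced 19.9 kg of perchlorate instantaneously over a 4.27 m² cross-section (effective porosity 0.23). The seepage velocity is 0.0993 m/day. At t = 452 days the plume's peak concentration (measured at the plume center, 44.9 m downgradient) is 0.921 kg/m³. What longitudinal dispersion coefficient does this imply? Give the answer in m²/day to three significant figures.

0.0852 m²/day

At the plume center C_max = M/(n_e·A·√(4πDt)), so D = M²/(4πt·(n_e·A·C_max)²).
n_e·A·C_max = 0.23 × 4.27 × 0.921 = 0.9045 kg/m.
D = 19.9²/(4π × 452 × 0.9045²) = 0.0852 m²/day.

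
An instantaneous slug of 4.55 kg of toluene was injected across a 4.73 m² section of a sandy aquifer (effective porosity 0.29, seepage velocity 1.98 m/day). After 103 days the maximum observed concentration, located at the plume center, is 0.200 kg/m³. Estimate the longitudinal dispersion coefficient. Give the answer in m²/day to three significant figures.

0.213 m²/day

At the plume center C_max = M/(n_e·A·√(4πDt)), so D = M²/(4πt·(n_e·A·C_max)²).
n_e·A·C_max = 0.29 × 4.73 × 0.200 = 0.2743 kg/m.
D = 4.55²/(4π × 103 × 0.2743²) = 0.213 m²/day.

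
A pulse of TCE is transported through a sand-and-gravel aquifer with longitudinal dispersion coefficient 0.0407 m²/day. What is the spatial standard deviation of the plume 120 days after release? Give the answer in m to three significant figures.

Dispersive spreading gives a Gaussian with σ² = 2Dt; advection only shifts the center.
σ = √(2 × 0.0407 × 120) = 3.13 m.

3.13 m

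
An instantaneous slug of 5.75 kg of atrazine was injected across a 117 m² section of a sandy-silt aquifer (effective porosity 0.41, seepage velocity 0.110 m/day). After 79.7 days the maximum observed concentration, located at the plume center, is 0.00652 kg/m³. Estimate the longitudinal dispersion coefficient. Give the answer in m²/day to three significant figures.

0.337 m²/day

At the plume center C_max = M/(n_e·A·√(4πDt)), so D = M²/(4πt·(n_e·A·C_max)²).
n_e·A·C_max = 0.41 × 117 × 0.00652 = 0.3128 kg/m.
D = 5.75²/(4π × 79.7 × 0.3128²) = 0.337 m²/day.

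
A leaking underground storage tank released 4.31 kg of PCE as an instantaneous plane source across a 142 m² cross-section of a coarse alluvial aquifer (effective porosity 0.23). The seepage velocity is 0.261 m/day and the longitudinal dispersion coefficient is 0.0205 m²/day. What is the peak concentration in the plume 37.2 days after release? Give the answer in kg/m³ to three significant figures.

0.0426 kg/m³

The peak of an instantaneous 1D plume sits at x = vt; there the Gaussian factor is 1 and C_max = M/(n_e·A·√(4πDt)), where n_e·A is the pore area the mass is dissolved in.
√(4πDt) = √(4π × 0.0205 × 37.2) = 3.096 m, so C_max = 4.31/(0.23 × 142 × 3.096) = 0.0426 kg/m³.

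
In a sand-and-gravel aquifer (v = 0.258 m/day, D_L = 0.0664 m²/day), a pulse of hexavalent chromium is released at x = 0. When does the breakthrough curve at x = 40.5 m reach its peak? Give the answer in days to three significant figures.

For the 1D instantaneous-source solution, setting ∂C/∂t = 0 at fixed x gives v²t² + 2Dt − x² = 0, so t = (√(D² + v²x²) − D)/v².
√(D² + v²x²) = √(0.0664² + 0.258² × 40.5²) = 10.45; v² = 0.066564.
t = (10.45 − 0.0664)/0.066564 = 156 days (vs. the pure-advection estimate x/v = 157 d).

156 days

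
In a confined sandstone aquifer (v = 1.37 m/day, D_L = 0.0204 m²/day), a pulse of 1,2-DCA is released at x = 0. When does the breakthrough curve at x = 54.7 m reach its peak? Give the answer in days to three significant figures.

For the 1D instantaneous-source solution, setting ∂C/∂t = 0 at fixed x gives v²t² + 2Dt − x² = 0, so t = (√(D² + v²x²) − D)/v².
√(D² + v²x²) = √(0.0204² + 1.37² × 54.7²) = 74.94; v² = 1.8769.
t = (74.94 − 0.0204)/1.8769 = 39.9 days (vs. the pure-advection estimate x/v = 39.9 d).

39.9 days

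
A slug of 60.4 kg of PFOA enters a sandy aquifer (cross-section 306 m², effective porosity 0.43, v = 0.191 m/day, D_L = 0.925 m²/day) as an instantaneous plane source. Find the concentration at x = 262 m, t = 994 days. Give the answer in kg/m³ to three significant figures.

0.00104 kg/m³

For an instantaneous plane source, C(x,t) = M/(n_e·A·√(4πDt)) · exp(−(x−vt)²/(4Dt)), with n_e·A the pore (flow) area.
Plume center vt = 0.191 × 994 = 189.854 m, so the well at 262 m is 72.146 m downgradient of the peak.
√(4πDt) = 107.5 m, giving peak height M/(n_e·A·√(4πDt)) = 60.4/(0.43 × 306 × 107.5) = 0.004270 kg/m³.
(x−vt)²/(4Dt) = (72.146)²/(4 × 0.925 × 994) = 1.415; exp(−1.415) = 0.2429.
C = 0.004270 × 0.2429 = 0.00104 kg/m³.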